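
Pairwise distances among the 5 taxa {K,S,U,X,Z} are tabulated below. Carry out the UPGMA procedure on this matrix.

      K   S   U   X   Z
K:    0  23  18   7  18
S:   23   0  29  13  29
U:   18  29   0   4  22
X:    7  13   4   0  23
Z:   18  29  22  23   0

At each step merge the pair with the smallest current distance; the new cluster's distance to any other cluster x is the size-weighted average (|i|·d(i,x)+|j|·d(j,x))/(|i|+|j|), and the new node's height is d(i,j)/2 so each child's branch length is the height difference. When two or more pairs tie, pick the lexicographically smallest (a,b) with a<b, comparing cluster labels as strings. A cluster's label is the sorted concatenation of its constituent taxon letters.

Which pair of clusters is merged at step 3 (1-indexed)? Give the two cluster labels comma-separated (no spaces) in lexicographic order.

KUX,Z

1. join U+X (d=4) ⇒ UX; edges |U|=2, |X|=2
  updated: d(K,UX)=25/2, d(S,UX)=21, d(UX,Z)=45/2
2. join K+UX (d=25/2) ⇒ KUX; edges |K|=25/4, |UX|=17/4
  updated: d(KUX,S)=65/3, d(KUX,Z)=21
3. join KUX+Z (d=21) ⇒ KUXZ; edges |KUX|=17/4, |Z|=21/2
  updated: d(KUXZ,S)=47/2
4. join KUXZ+S (d=47/2) ⇒ KSUXZ; edges |KUXZ|=5/4, |S|=47/4
final tree: (((K:25/4,(U:2,X:2):17/4):17/4,Z:21/2):5/4,S:47/4)
total length: 169/4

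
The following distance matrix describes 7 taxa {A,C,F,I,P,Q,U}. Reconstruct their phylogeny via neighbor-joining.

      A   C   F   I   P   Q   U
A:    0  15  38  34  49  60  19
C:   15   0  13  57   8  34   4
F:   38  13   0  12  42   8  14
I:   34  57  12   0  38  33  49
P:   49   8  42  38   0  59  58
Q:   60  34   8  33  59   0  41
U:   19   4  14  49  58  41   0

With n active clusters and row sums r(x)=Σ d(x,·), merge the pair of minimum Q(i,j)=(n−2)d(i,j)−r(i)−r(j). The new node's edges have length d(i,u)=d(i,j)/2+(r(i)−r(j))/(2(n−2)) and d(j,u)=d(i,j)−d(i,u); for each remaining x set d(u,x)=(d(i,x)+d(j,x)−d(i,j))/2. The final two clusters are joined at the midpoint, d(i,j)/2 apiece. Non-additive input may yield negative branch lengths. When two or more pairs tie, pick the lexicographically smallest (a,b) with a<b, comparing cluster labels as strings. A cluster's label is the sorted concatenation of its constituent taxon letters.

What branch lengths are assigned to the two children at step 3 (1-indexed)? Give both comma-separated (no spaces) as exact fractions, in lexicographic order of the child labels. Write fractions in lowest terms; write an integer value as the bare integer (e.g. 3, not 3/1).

iteration 1: select C,P (d=8, Q=-345); attach at lengths (-83/10, 163/10); label the merged cluster CP
  updated: d(A,CP)=28, d(CP,F)=47/2, d(CP,I)=87/2, d(CP,Q)=85/2, d(CP,U)=27
iteration 2: select A,U (d=19, Q=-253); attach at lengths (105/8, 47/8); label the merged cluster AU
  updated: d(AU,CP)=18, d(AU,F)=33/2, d(AU,I)=32, d(AU,Q)=41
iteration 3: select AU,CP (d=18, Q=-181); attach at lengths (17/3, 37/3); label the merged cluster ACPU
  updated: d(ACPU,F)=11, d(ACPU,I)=115/4, d(ACPU,Q)=131/4
iteration 4: select ACPU,I (d=115/4, Q=-355/4); attach at lengths (225/16, 235/16); label the merged cluster ACIPU
  updated: d(ACIPU,F)=-23/8, d(ACIPU,Q)=37/2
iteration 5: select ACIPU,F (d=-23/8, Q=-189/8); attach at lengths (61/16, -107/16); label the merged cluster ACFIPU
  updated: d(ACFIPU,Q)=235/16
iteration 6: select ACFIPU,Q (d=235/16); attach at lengths (235/32, 235/32); label the merged cluster ACFIPQU
final tree: (((((A:105/8,U:47/8):17/3,(C:-83/10,P:163/10):37/3):225/16,I:235/16):61/16,F:-107/16):235/32,Q:235/32)
total length: 1369/16

17/3,37/3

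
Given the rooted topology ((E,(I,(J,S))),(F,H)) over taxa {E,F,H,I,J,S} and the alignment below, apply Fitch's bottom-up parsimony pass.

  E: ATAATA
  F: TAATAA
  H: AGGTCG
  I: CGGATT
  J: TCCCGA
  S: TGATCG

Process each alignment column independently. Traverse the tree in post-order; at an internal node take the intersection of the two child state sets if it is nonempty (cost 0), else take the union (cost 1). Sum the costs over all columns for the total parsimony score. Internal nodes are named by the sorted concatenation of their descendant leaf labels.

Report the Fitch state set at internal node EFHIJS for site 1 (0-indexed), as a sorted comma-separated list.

G

[col 0] JS: children J:{T}, S:{T} ∩→ {T}; cost 0
[col 0] IJS: children I:{C}, JS:{T} ∪→ {C,T}; cost 1
[col 0] EIJS: children E:{A}, IJS:{C,T} ∪→ {A,C,T}; cost 1
[col 0] FH: children F:{T}, H:{A} ∪→ {A,T}; cost 1
[col 0] EFHIJS: children EIJS:{A,C,T}, FH:{A,T} ∩→ {A,T}; cost 0
[col 1] JS: children J:{C}, S:{G} ∪→ {C,G}; cost 1
[col 1] IJS: children I:{G}, JS:{C,G} ∩→ {G}; cost 0
[col 1] EIJS: children E:{T}, IJS:{G} ∪→ {G,T}; cost 1
[col 1] FH: children F:{A}, H:{G} ∪→ {A,G}; cost 1
[col 1] EFHIJS: children EIJS:{G,T}, FH:{A,G} ∩→ {G}; cost 0
[col 2] JS: children J:{C}, S:{A} ∪→ {A,C}; cost 1
[col 2] IJS: children I:{G}, JS:{A,C} ∪→ {A,C,G}; cost 1
[col 2] EIJS: children E:{A}, IJS:{A,C,G} ∩→ {A}; cost 0
[col 2] FH: children F:{A}, H:{G} ∪→ {A,G}; cost 1
[col 2] EFHIJS: children EIJS:{A}, FH:{A,G} ∩→ {A}; cost 0
[col 3] JS: children J:{C}, S:{T} ∪→ {C,T}; cost 1
[col 3] IJS: children I:{A}, JS:{C,T} ∪→ {A,C,T}; cost 1
[col 3] EIJS: children E:{A}, IJS:{A,C,T} ∩→ {A}; cost 0
[col 3] FH: children F:{T}, H:{T} ∩→ {T}; cost 0
[col 3] EFHIJS: children EIJS:{A}, FH:{T} ∪→ {A,T}; cost 1
[col 4] JS: children J:{G}, S:{C} ∪→ {C,G}; cost 1
[col 4] IJS: children I:{T}, JS:{C,G} ∪→ {C,G,T}; cost 1
[col 4] EIJS: children E:{T}, IJS:{C,G,T} ∩→ {T}; cost 0
[col 4] FH: children F:{A}, H:{C} ∪→ {A,C}; cost 1
[col 4] EFHIJS: children EIJS:{T}, FH:{A,C} ∪→ {A,C,T}; cost 1
[col 5] JS: children J:{A}, S:{G} ∪→ {A,G}; cost 1
[col 5] IJS: children I:{T}, JS:{A,G} ∪→ {A,G,T}; cost 1
[col 5] EIJS: children E:{A}, IJS:{A,G,T} ∩→ {A}; cost 0
[col 5] FH: children F:{A}, H:{G} ∪→ {A,G}; cost 1
[col 5] EFHIJS: children EIJS:{A}, FH:{A,G} ∩→ {A}; cost 0
per-site changes: [3, 3, 3, 3, 4, 3]; total = 19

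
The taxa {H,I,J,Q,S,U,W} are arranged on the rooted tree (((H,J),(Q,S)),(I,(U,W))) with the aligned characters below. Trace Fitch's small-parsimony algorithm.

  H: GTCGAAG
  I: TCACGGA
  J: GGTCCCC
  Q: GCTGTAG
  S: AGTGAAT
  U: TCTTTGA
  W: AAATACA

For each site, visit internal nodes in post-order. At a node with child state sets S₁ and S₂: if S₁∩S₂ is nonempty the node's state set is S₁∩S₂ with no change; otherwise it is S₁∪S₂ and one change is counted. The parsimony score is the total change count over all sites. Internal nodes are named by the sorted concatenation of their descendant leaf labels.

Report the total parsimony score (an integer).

HJ@0: {G} ∩ {G} = {G} (intersection, +0)
QS@0: {G} ∪ {A} = {A,G} (union, +1)
HJQS@0: {G} ∩ {A,G} = {G} (intersection, +0)
UW@0: {T} ∪ {A} = {A,T} (union, +1)
IUW@0: {T} ∩ {A,T} = {T} (intersection, +0)
HIJQSUW@0: {G} ∪ {T} = {G,T} (union, +1)
HJ@1: {T} ∪ {G} = {G,T} (union, +1)
QS@1: {C} ∪ {G} = {C,G} (union, +1)
HJQS@1: {G,T} ∩ {C,G} = {G} (intersection, +0)
UW@1: {C} ∪ {A} = {A,C} (union, +1)
IUW@1: {C} ∩ {A,C} = {C} (intersection, +0)
HIJQSUW@1: {G} ∪ {C} = {C,G} (union, +1)
HJ@2: {C} ∪ {T} = {C,T} (union, +1)
QS@2: {T} ∩ {T} = {T} (intersection, +0)
HJQS@2: {C,T} ∩ {T} = {T} (intersection, +0)
UW@2: {T} ∪ {A} = {A,T} (union, +1)
IUW@2: {A} ∩ {A,T} = {A} (intersection, +0)
HIJQSUW@2: {T} ∪ {A} = {A,T} (union, +1)
HJ@3: {G} ∪ {C} = {C,G} (union, +1)
QS@3: {G} ∩ {G} = {G} (intersection, +0)
HJQS@3: {C,G} ∩ {G} = {G} (intersection, +0)
UW@3: {T} ∩ {T} = {T} (intersection, +0)
IUW@3: {C} ∪ {T} = {C,T} (union, +1)
HIJQSUW@3: {G} ∪ {C,T} = {C,G,T} (union, +1)
HJ@4: {A} ∪ {C} = {A,C} (union, +1)
QS@4: {T} ∪ {A} = {A,T} (union, +1)
HJQS@4: {A,C} ∩ {A,T} = {A} (intersection, +0)
UW@4: {T} ∪ {A} = {A,T} (union, +1)
IUW@4: {G} ∪ {A,T} = {A,G,T} (union, +1)
HIJQSUW@4: {A} ∩ {A,G,T} = {A} (intersection, +0)
HJ@5: {A} ∪ {C} = {A,C} (union, +1)
QS@5: {A} ∩ {A} = {A} (intersection, +0)
HJQS@5: {A,C} ∩ {A} = {A} (intersection, +0)
UW@5: {G} ∪ {C} = {C,G} (union, +1)
IUW@5: {G} ∩ {C,G} = {G} (intersection, +0)
HIJQSUW@5: {A} ∪ {G} = {A,G} (union, +1)
HJ@6: {G} ∪ {C} = {C,G} (union, +1)
QS@6: {G} ∪ {T} = {G,T} (union, +1)
HJQS@6: {C,G} ∩ {G,T} = {G} (intersection, +0)
UW@6: {A} ∩ {A} = {A} (intersection, +0)
IUW@6: {A} ∩ {A} = {A} (intersection, +0)
HIJQSUW@6: {G} ∪ {A} = {A,G} (union, +1)
per-site changes: [3, 4, 3, 3, 4, 3, 3]; total = 23

23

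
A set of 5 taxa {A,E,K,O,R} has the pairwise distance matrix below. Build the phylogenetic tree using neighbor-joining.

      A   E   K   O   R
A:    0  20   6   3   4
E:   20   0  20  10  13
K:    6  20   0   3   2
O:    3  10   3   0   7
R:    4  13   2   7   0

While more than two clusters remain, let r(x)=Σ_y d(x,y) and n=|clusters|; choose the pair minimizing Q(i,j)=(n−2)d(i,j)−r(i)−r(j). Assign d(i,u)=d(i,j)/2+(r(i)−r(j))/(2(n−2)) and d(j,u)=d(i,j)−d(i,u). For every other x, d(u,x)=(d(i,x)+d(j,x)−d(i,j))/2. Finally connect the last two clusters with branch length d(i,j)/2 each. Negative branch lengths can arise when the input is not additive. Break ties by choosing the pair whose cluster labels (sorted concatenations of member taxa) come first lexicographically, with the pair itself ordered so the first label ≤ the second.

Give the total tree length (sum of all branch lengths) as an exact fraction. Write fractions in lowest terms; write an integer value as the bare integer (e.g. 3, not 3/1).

157/8

step 1: merge (E,O) at d=10, Q=-56; branch lengths E→35/3, O→-5/3; new cluster EO
  updated: d(A,EO)=13/2, d(EO,K)=13/2, d(EO,R)=5
step 2: merge (A,EO) at d=13/2, Q=-43/2; branch lengths A→23/8, EO→29/8; new cluster AEO
  updated: d(AEO,K)=3, d(AEO,R)=5/4
step 3: merge (AEO,K) at d=3, Q=-25/4; branch lengths AEO→9/8, K→15/8; new cluster AEKO
  updated: d(AEKO,R)=1/8
step 4: merge (AEKO,R) at d=1/8; branch lengths AEKO→1/16, R→1/16; new cluster AEKOR
final tree: (((A:23/8,(E:35/3,O:-5/3):29/8):9/8,K:15/8):1/16,R:1/16)
total length: 157/8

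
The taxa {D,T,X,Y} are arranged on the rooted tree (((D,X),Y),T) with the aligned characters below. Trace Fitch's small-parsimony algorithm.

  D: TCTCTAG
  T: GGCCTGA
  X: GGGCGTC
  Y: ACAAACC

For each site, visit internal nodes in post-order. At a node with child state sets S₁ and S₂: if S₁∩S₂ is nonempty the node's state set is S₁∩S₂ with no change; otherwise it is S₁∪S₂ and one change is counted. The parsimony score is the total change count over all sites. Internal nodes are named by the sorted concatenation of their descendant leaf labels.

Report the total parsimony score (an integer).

15

DX@0: {T} ∪ {G} = {G,T} (union, +1)
DXY@0: {G,T} ∪ {A} = {A,G,T} (union, +1)
DTXY@0: {A,G,T} ∩ {G} = {G} (intersection, +0)
DX@1: {C} ∪ {G} = {C,G} (union, +1)
DXY@1: {C,G} ∩ {C} = {C} (intersection, +0)
DTXY@1: {C} ∪ {G} = {C,G} (union, +1)
DX@2: {T} ∪ {G} = {G,T} (union, +1)
DXY@2: {G,T} ∪ {A} = {A,G,T} (union, +1)
DTXY@2: {A,G,T} ∪ {C} = {A,C,G,T} (union, +1)
DX@3: {C} ∩ {C} = {C} (intersection, +0)
DXY@3: {C} ∪ {A} = {A,C} (union, +1)
DTXY@3: {A,C} ∩ {C} = {C} (intersection, +0)
DX@4: {T} ∪ {G} = {G,T} (union, +1)
DXY@4: {G,T} ∪ {A} = {A,G,T} (union, +1)
DTXY@4: {A,G,T} ∩ {T} = {T} (intersection, +0)
DX@5: {A} ∪ {T} = {A,T} (union, +1)
DXY@5: {A,T} ∪ {C} = {A,C,T} (union, +1)
DTXY@5: {A,C,T} ∪ {G} = {A,C,G,T} (union, +1)
DX@6: {G} ∪ {C} = {C,G} (union, +1)
DXY@6: {C,G} ∩ {C} = {C} (intersection, +0)
DTXY@6: {C} ∪ {A} = {A,C} (union, +1)
per-site changes: [2, 2, 3, 1, 2, 3, 2]; total = 15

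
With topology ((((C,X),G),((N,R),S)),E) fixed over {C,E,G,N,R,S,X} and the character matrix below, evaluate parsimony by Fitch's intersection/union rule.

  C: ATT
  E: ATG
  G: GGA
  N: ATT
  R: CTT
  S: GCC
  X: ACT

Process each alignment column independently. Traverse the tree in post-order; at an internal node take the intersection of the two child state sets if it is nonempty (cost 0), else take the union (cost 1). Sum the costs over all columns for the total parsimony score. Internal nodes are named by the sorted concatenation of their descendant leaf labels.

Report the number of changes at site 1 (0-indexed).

site 0, node CX: C={A} ∩ X={A} → {A} (+0)
site 0, node CGX: CX={A} ∪ G={G} → {A,G} (+1)
site 0, node NR: N={A} ∪ R={C} → {A,C} (+1)
site 0, node NRS: NR={A,C} ∪ S={G} → {A,C,G} (+1)
site 0, node CGNRSX: CGX={A,G} ∩ NRS={A,C,G} → {A,G} (+0)
site 0, node CEGNRSX: CGNRSX={A,G} ∩ E={A} → {A} (+0)
site 1, node CX: C={T} ∪ X={C} → {C,T} (+1)
site 1, node CGX: CX={C,T} ∪ G={G} → {C,G,T} (+1)
site 1, node NR: N={T} ∩ R={T} → {T} (+0)
site 1, node NRS: NR={T} ∪ S={C} → {C,T} (+1)
site 1, node CGNRSX: CGX={C,G,T} ∩ NRS={C,T} → {C,T} (+0)
site 1, node CEGNRSX: CGNRSX={C,T} ∩ E={T} → {T} (+0)
site 2, node CX: C={T} ∩ X={T} → {T} (+0)
site 2, node CGX: CX={T} ∪ G={A} → {A,T} (+1)
site 2, node NR: N={T} ∩ R={T} → {T} (+0)
site 2, node NRS: NR={T} ∪ S={C} → {C,T} (+1)
site 2, node CGNRSX: CGX={A,T} ∩ NRS={C,T} → {T} (+0)
site 2, node CEGNRSX: CGNRSX={T} ∪ E={G} → {G,T} (+1)
per-site changes: [3, 3, 3]; total = 9

3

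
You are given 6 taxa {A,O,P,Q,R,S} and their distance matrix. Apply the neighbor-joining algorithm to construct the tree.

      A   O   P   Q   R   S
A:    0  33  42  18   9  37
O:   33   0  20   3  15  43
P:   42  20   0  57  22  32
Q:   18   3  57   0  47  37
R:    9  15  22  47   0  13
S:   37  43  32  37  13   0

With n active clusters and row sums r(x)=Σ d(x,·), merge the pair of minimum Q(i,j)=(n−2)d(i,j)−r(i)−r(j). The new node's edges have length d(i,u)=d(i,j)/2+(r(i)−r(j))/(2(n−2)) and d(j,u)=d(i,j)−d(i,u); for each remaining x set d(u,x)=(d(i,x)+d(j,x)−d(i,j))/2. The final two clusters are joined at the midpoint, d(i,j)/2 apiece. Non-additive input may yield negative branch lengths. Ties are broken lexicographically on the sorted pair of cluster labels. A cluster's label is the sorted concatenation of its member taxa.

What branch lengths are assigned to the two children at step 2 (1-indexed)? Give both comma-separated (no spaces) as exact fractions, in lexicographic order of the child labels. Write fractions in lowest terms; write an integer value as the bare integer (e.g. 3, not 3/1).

iteration 1: select O,Q (d=3, Q=-264); attach at lengths (-9/2, 15/2); label the merged cluster OQ
  updated: d(A,OQ)=24, d(OQ,P)=37, d(OQ,R)=59/2, d(OQ,S)=77/2
iteration 2: select A,OQ (d=24, Q=-169); attach at lengths (55/6, 89/6); label the merged cluster AOQ
  updated: d(AOQ,P)=55/2, d(AOQ,R)=29/4, d(AOQ,S)=103/4
iteration 3: select AOQ,R (d=29/4, Q=-353/4); attach at lengths (131/16, -15/16); label the merged cluster AOQR
  updated: d(AOQR,P)=169/8, d(AOQR,S)=63/4
iteration 4: select AOQR,P (d=169/8, Q=-551/8); attach at lengths (39/16, 299/16); label the merged cluster AOPQR
  updated: d(AOPQR,S)=213/16
iteration 5: select AOPQR,S (d=213/16); attach at lengths (213/32, 213/32); label the merged cluster AOPQRS
final tree: ((((A:55/6,(O:-9/2,Q:15/2):89/6):131/16,R:-15/16):39/16,P:299/16):213/32,S:213/32)
total length: 1099/16

55/6,89/6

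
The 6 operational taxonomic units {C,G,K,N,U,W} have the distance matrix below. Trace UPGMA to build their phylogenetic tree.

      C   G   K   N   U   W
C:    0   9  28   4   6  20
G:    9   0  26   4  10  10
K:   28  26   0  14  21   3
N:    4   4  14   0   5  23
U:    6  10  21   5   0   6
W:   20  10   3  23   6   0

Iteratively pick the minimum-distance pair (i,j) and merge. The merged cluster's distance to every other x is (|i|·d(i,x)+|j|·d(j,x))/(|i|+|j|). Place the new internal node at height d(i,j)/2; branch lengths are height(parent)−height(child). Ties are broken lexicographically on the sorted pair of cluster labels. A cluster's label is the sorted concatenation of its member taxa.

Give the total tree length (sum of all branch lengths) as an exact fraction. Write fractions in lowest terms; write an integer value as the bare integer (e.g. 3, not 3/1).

343/12

iteration 1: select K,W (d=3); attach at lengths (3/2, 3/2); label the merged cluster KW
  updated: d(C,KW)=24, d(G,KW)=18, d(KW,N)=37/2, d(KW,U)=27/2
iteration 2: select C,N (d=4); attach at lengths (2, 2); label the merged cluster CN
  updated: d(CN,G)=13/2, d(CN,KW)=85/4, d(CN,U)=11/2
iteration 3: select CN,U (d=11/2); attach at lengths (3/4, 11/4); label the merged cluster CNU
  updated: d(CNU,G)=23/3, d(CNU,KW)=56/3
iteration 4: select CNU,G (d=23/3); attach at lengths (13/12, 23/6); label the merged cluster CGNU
  updated: d(CGNU,KW)=37/2
iteration 5: select CGNU,KW (d=37/2); attach at lengths (65/12, 31/4); label the merged cluster CGKNUW
final tree: ((((C:2,N:2):3/4,U:11/4):13/12,G:23/6):65/12,(K:3/2,W:3/2):31/4)
total length: 343/12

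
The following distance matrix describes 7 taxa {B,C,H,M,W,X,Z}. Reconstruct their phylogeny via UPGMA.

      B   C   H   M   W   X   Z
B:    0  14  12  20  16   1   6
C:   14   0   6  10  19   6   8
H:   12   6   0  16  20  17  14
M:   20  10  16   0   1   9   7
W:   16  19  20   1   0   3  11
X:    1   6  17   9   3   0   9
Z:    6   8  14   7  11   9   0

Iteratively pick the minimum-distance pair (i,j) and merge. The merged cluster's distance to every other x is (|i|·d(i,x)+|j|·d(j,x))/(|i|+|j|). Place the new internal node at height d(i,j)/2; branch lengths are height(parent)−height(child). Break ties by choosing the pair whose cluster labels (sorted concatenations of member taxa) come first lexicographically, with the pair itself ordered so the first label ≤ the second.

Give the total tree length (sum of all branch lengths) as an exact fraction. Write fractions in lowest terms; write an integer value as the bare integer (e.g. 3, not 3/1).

1. join B+X (d=1) ⇒ BX; edges |B|=1/2, |X|=1/2
  updated: d(BX,C)=10, d(BX,H)=29/2, d(BX,M)=29/2, d(BX,W)=19/2, d(BX,Z)=15/2
2. join M+W (d=1) ⇒ MW; edges |M|=1/2, |W|=1/2
  updated: d(BX,MW)=12, d(C,MW)=29/2, d(H,MW)=18, d(MW,Z)=9
3. join C+H (d=6) ⇒ CH; edges |C|=3, |H|=3
  updated: d(BX,CH)=49/4, d(CH,MW)=65/4, d(CH,Z)=11
4. join BX+Z (d=15/2) ⇒ BXZ; edges |BX|=13/4, |Z|=15/4
  updated: d(BXZ,CH)=71/6, d(BXZ,MW)=11
5. join BXZ+MW (d=11) ⇒ BMWXZ; edges |BXZ|=7/4, |MW|=5
  updated: d(BMWXZ,CH)=68/5
6. join BMWXZ+CH (d=68/5) ⇒ BCHMWXZ; edges |BMWXZ|=13/10, |CH|=19/5
final tree: ((((B:1/2,X:1/2):13/4,Z:15/4):7/4,(M:1/2,W:1/2):5):13/10,(C:3,H:3):19/5)
total length: 537/20

537/20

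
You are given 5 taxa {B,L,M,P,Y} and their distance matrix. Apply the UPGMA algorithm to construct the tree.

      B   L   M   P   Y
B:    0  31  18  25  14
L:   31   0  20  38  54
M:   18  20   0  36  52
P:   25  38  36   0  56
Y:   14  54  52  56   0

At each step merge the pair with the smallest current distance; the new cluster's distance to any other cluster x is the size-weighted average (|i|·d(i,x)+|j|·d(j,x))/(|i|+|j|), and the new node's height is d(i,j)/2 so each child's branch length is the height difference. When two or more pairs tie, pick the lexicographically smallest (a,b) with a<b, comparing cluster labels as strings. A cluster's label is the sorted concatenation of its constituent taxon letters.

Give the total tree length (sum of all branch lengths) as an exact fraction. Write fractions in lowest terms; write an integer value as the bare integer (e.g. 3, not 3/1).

449/6

iteration 1: select B,Y (d=14); attach at lengths (7, 7); label the merged cluster BY
  updated: d(BY,L)=85/2, d(BY,M)=35, d(BY,P)=81/2
iteration 2: select L,M (d=20); attach at lengths (10, 10); label the merged cluster LM
  updated: d(BY,LM)=155/4, d(LM,P)=37
iteration 3: select LM,P (d=37); attach at lengths (17/2, 37/2); label the merged cluster LMP
  updated: d(BY,LMP)=118/3
iteration 4: select BY,LMP (d=118/3); attach at lengths (38/3, 7/6); label the merged cluster BLMPY
final tree: ((B:7,Y:7):38/3,((L:10,M:10):17/2,P:37/2):7/6)
total length: 449/6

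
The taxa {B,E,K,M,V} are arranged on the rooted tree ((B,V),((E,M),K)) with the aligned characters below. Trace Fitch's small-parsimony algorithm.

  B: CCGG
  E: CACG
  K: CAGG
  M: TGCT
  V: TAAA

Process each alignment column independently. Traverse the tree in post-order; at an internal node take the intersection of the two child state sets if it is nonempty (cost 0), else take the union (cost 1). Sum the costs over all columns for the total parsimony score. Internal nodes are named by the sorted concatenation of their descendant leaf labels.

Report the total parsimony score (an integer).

site 0, node BV: B={C} ∪ V={T} → {C,T} (+1)
site 0, node EM: E={C} ∪ M={T} → {C,T} (+1)
site 0, node EKM: EM={C,T} ∩ K={C} → {C} (+0)
site 0, node BEKMV: BV={C,T} ∩ EKM={C} → {C} (+0)
site 1, node BV: B={C} ∪ V={A} → {A,C} (+1)
site 1, node EM: E={A} ∪ M={G} → {A,G} (+1)
site 1, node EKM: EM={A,G} ∩ K={A} → {A} (+0)
site 1, node BEKMV: BV={A,C} ∩ EKM={A} → {A} (+0)
site 2, node BV: B={G} ∪ V={A} → {A,G} (+1)
site 2, node EM: E={C} ∩ M={C} → {C} (+0)
site 2, node EKM: EM={C} ∪ K={G} → {C,G} (+1)
site 2, node BEKMV: BV={A,G} ∩ EKM={C,G} → {G} (+0)
site 3, node BV: B={G} ∪ V={A} → {A,G} (+1)
site 3, node EM: E={G} ∪ M={T} → {G,T} (+1)
site 3, node EKM: EM={G,T} ∩ K={G} → {G} (+0)
site 3, node BEKMV: BV={A,G} ∩ EKM={G} → {G} (+0)
per-site changes: [2, 2, 2, 2]; total = 8

8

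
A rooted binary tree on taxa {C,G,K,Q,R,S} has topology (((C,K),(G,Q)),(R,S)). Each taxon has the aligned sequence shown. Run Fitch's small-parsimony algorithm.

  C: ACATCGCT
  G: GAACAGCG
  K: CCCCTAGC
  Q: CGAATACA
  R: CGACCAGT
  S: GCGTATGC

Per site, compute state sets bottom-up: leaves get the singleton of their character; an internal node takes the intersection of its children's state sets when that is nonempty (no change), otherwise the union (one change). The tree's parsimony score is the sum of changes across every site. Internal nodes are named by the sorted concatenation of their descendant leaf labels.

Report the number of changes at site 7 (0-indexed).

[col 0] CK: children C:{A}, K:{C} ∪→ {A,C}; cost 1
[col 0] GQ: children G:{G}, Q:{C} ∪→ {C,G}; cost 1
[col 0] CGKQ: children CK:{A,C}, GQ:{C,G} ∩→ {C}; cost 0
[col 0] RS: children R:{C}, S:{G} ∪→ {C,G}; cost 1
[col 0] CGKQRS: children CGKQ:{C}, RS:{C,G} ∩→ {C}; cost 0
[col 1] CK: children C:{C}, K:{C} ∩→ {C}; cost 0
[col 1] GQ: children G:{A}, Q:{G} ∪→ {A,G}; cost 1
[col 1] CGKQ: children CK:{C}, GQ:{A,G} ∪→ {A,C,G}; cost 1
[col 1] RS: children R:{G}, S:{C} ∪→ {C,G}; cost 1
[col 1] CGKQRS: children CGKQ:{A,C,G}, RS:{C,G} ∩→ {C,G}; cost 0
[col 2] CK: children C:{A}, K:{C} ∪→ {A,C}; cost 1
[col 2] GQ: children G:{A}, Q:{A} ∩→ {A}; cost 0
[col 2] CGKQ: children CK:{A,C}, GQ:{A} ∩→ {A}; cost 0
[col 2] RS: children R:{A}, S:{G} ∪→ {A,G}; cost 1
[col 2] CGKQRS: children CGKQ:{A}, RS:{A,G} ∩→ {A}; cost 0
[col 3] CK: children C:{T}, K:{C} ∪→ {C,T}; cost 1
[col 3] GQ: children G:{C}, Q:{A} ∪→ {A,C}; cost 1
[col 3] CGKQ: children CK:{C,T}, GQ:{A,C} ∩→ {C}; cost 0
[col 3] RS: children R:{C}, S:{T} ∪→ {C,T}; cost 1
[col 3] CGKQRS: children CGKQ:{C}, RS:{C,T} ∩→ {C}; cost 0
[col 4] CK: children C:{C}, K:{T} ∪→ {C,T}; cost 1
[col 4] GQ: children G:{A}, Q:{T} ∪→ {A,T}; cost 1
[col 4] CGKQ: children CK:{C,T}, GQ:{A,T} ∩→ {T}; cost 0
[col 4] RS: children R:{C}, S:{A} ∪→ {A,C}; cost 1
[col 4] CGKQRS: children CGKQ:{T}, RS:{A,C} ∪→ {A,C,T}; cost 1
[col 5] CK: children C:{G}, K:{A} ∪→ {A,G}; cost 1
[col 5] GQ: children G:{G}, Q:{A} ∪→ {A,G}; cost 1
[col 5] CGKQ: children CK:{A,G}, GQ:{A,G} ∩→ {A,G}; cost 0
[col 5] RS: children R:{A}, S:{T} ∪→ {A,T}; cost 1
[col 5] CGKQRS: children CGKQ:{A,G}, RS:{A,T} ∩→ {A}; cost 0
[col 6] CK: children C:{C}, K:{G} ∪→ {C,G}; cost 1
[col 6] GQ: children G:{C}, Q:{C} ∩→ {C}; cost 0
[col 6] CGKQ: children CK:{C,G}, GQ:{C} ∩→ {C}; cost 0
[col 6] RS: children R:{G}, S:{G} ∩→ {G}; cost 0
[col 6] CGKQRS: children CGKQ:{C}, RS:{G} ∪→ {C,G}; cost 1
[col 7] CK: children C:{T}, K:{C} ∪→ {C,T}; cost 1
[col 7] GQ: children G:{G}, Q:{A} ∪→ {A,G}; cost 1
[col 7] CGKQ: children CK:{C,T}, GQ:{A,G} ∪→ {A,C,G,T}; cost 1
[col 7] RS: children R:{T}, S:{C} ∪→ {C,T}; cost 1
[col 7] CGKQRS: children CGKQ:{A,C,G,T}, RS:{C,T} ∩→ {C,T}; cost 0
per-site changes: [3, 3, 2, 3, 4, 3, 2, 4]; total = 24

4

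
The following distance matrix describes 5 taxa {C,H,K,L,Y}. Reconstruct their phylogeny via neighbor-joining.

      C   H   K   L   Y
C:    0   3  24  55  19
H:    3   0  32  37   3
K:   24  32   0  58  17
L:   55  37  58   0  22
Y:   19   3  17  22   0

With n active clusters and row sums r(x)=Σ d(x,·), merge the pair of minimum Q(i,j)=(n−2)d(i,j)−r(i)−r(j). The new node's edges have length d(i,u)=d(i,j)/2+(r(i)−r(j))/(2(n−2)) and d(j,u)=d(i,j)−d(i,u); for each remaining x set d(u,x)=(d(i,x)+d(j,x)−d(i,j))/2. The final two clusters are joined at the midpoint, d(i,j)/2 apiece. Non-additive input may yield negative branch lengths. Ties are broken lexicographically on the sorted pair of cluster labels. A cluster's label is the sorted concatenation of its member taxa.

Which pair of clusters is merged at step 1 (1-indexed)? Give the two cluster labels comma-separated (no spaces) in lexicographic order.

step 1: merge (C,H) at d=3, Q=-167; branch lengths C→35/6, H→-17/6; new cluster CH
  updated: d(CH,K)=53/2, d(CH,L)=89/2, d(CH,Y)=19/2
step 2: merge (CH,K) at d=53/2, Q=-129; branch lengths CH→8, K→37/2; new cluster CHK
  updated: d(CHK,L)=38, d(CHK,Y)=0
step 3: merge (CHK,L) at d=38, Q=-60; branch lengths CHK→8, L→30; new cluster CHKL
  updated: d(CHKL,Y)=-8
step 4: merge (CHKL,Y) at d=-8; branch lengths CHKL→-4, Y→-4; new cluster CHKLY
final tree: ((((C:35/6,H:-17/6):8,K:37/2):8,L:30):-4,Y:-4)
total length: 119/2

C,H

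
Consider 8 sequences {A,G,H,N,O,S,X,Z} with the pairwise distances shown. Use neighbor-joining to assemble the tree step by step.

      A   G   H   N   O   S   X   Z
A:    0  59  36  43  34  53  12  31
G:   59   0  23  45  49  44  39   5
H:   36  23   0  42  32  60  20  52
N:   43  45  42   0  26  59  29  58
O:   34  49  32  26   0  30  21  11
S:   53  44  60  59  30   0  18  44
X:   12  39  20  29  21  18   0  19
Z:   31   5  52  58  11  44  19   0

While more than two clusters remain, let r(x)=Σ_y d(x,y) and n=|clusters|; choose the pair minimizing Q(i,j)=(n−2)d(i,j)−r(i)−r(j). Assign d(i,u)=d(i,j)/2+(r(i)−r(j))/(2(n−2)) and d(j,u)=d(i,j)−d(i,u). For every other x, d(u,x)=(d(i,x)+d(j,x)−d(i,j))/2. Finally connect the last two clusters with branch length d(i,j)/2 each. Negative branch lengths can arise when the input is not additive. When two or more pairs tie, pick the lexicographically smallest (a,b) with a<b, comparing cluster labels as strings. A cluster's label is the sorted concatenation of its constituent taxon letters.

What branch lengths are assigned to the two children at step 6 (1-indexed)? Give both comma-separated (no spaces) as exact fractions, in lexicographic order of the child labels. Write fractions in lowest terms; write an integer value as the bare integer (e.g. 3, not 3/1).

33/16,143/8

step 1: merge (G,Z) at d=5, Q=-454; branch lengths G→37/6, Z→-7/6; new cluster GZ
  updated: d(A,GZ)=85/2, d(GZ,H)=35, d(GZ,N)=49, d(GZ,O)=55/2, d(GZ,S)=83/2, d(GZ,X)=53/2
step 2: merge (S,X) at d=18, Q=-298; branch lengths S→45/2, X→-9/2; new cluster SX
  updated: d(A,SX)=47/2, d(GZ,SX)=25, d(H,SX)=31, d(N,SX)=35, d(O,SX)=33/2
step 3: merge (N,O) at d=26, Q=-227; branch lengths N→163/8, O→45/8; new cluster NO
  updated: d(A,NO)=51/2, d(GZ,NO)=101/4, d(H,NO)=24, d(NO,SX)=51/4
step 4: merge (A,SX) at d=47/2, Q=-597/4; branch lengths A→141/8, SX→47/8; new cluster ASX
  updated: d(ASX,GZ)=22, d(ASX,H)=87/4, d(ASX,NO)=59/8
step 5: merge (ASX,NO) at d=59/8, Q=-93; branch lengths ASX→37/16, NO→81/16; new cluster ANOSX
  updated: d(ANOSX,GZ)=319/16, d(ANOSX,H)=307/16
step 6: merge (ANOSX,GZ) at d=319/16, Q=-593/8; branch lengths ANOSX→33/16, GZ→143/8; new cluster AGNOSXZ
  updated: d(AGNOSXZ,H)=137/8
step 7: merge (AGNOSXZ,H) at d=137/8; branch lengths AGNOSXZ→137/16, H→137/16; new cluster AGHNOSXZ
final tree: ((((A:141/8,(S:45/2,X:-9/2):47/8):37/16,(N:163/8,O:45/8):81/16):33/16,(G:37/6,Z:-7/6):143/8):137/16,H:137/16)
total length: 1871/16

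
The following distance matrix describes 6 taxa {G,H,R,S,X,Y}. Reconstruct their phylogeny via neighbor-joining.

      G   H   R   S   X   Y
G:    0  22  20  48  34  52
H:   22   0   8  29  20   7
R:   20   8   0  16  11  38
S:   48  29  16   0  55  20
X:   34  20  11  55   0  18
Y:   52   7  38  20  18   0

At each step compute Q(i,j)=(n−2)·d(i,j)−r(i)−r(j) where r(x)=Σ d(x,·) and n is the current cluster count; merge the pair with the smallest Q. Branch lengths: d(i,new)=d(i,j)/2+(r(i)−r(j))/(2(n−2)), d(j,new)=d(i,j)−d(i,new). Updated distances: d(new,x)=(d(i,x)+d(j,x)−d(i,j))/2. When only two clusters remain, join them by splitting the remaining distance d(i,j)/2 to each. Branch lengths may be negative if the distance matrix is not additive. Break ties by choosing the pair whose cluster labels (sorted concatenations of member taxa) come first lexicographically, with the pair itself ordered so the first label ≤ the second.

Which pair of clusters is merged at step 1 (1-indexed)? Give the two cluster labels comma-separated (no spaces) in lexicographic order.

step 1: merge (S,Y) at d=20, Q=-223; branch lengths S→113/8, Y→47/8; new cluster SY
  updated: d(G,SY)=40, d(H,SY)=8, d(R,SY)=17, d(SY,X)=53/2
step 2: merge (H,SY) at d=8, Q=-251/2; branch lengths H→-19/12, SY→115/12; new cluster HSY
  updated: d(G,HSY)=27, d(HSY,R)=17/2, d(HSY,X)=77/4
step 3: merge (G,HSY) at d=27, Q=-327/4; branch lengths G→321/16, HSY→111/16; new cluster GHSY
  updated: d(GHSY,R)=3/4, d(GHSY,X)=105/8
step 4: merge (GHSY,R) at d=3/4, Q=-199/8; branch lengths GHSY→23/16, R→-11/16; new cluster GHRSY
  updated: d(GHRSY,X)=187/16
step 5: merge (GHRSY,X) at d=187/16; branch lengths GHRSY→187/32, X→187/32; new cluster GHRSXY
final tree: (((G:321/16,(H:-19/12,(S:113/8,Y:47/8):115/12):111/16):23/16,R:-11/16):187/32,X:187/32)
total length: 1079/16

S,Y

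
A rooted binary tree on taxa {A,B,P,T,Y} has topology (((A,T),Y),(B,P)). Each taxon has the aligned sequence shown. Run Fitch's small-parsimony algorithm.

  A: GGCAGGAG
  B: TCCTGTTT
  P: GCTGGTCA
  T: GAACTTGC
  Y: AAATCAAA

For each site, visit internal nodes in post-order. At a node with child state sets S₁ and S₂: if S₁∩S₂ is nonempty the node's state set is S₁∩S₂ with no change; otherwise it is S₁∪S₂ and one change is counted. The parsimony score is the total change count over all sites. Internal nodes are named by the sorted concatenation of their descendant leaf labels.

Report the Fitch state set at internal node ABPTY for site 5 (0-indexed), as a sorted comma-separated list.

T

AT@0: {G} ∩ {G} = {G} (intersection, +0)
ATY@0: {G} ∪ {A} = {A,G} (union, +1)
BP@0: {T} ∪ {G} = {G,T} (union, +1)
ABPTY@0: {A,G} ∩ {G,T} = {G} (intersection, +0)
AT@1: {G} ∪ {A} = {A,G} (union, +1)
ATY@1: {A,G} ∩ {A} = {A} (intersection, +0)
BP@1: {C} ∩ {C} = {C} (intersection, +0)
ABPTY@1: {A} ∪ {C} = {A,C} (union, +1)
AT@2: {C} ∪ {A} = {A,C} (union, +1)
ATY@2: {A,C} ∩ {A} = {A} (intersection, +0)
BP@2: {C} ∪ {T} = {C,T} (union, +1)
ABPTY@2: {A} ∪ {C,T} = {A,C,T} (union, +1)
AT@3: {A} ∪ {C} = {A,C} (union, +1)
ATY@3: {A,C} ∪ {T} = {A,C,T} (union, +1)
BP@3: {T} ∪ {G} = {G,T} (union, +1)
ABPTY@3: {A,C,T} ∩ {G,T} = {T} (intersection, +0)
AT@4: {G} ∪ {T} = {G,T} (union, +1)
ATY@4: {G,T} ∪ {C} = {C,G,T} (union, +1)
BP@4: {G} ∩ {G} = {G} (intersection, +0)
ABPTY@4: {C,G,T} ∩ {G} = {G} (intersection, +0)
AT@5: {G} ∪ {T} = {G,T} (union, +1)
ATY@5: {G,T} ∪ {A} = {A,G,T} (union, +1)
BP@5: {T} ∩ {T} = {T} (intersection, +0)
ABPTY@5: {A,G,T} ∩ {T} = {T} (intersection, +0)
AT@6: {A} ∪ {G} = {A,G} (union, +1)
ATY@6: {A,G} ∩ {A} = {A} (intersection, +0)
BP@6: {T} ∪ {C} = {C,T} (union, +1)
ABPTY@6: {A} ∪ {C,T} = {A,C,T} (union, +1)
AT@7: {G} ∪ {C} = {C,G} (union, +1)
ATY@7: {C,G} ∪ {A} = {A,C,G} (union, +1)
BP@7: {T} ∪ {A} = {A,T} (union, +1)
ABPTY@7: {A,C,G} ∩ {A,T} = {A} (intersection, +0)
per-site changes: [2, 2, 3, 3, 2, 2, 3, 3]; total = 20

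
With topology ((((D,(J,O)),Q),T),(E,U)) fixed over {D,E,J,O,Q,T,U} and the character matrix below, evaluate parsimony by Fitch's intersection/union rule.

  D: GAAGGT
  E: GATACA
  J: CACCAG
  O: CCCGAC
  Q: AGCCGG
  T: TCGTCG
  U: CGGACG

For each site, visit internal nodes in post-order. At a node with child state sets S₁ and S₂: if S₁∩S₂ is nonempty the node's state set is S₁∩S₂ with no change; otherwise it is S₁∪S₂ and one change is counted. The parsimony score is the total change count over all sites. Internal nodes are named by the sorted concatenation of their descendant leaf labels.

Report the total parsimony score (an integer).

[col 0] JO: children J:{C}, O:{C} ∩→ {C}; cost 0
[col 0] DJO: children D:{G}, JO:{C} ∪→ {C,G}; cost 1
[col 0] DJOQ: children DJO:{C,G}, Q:{A} ∪→ {A,C,G}; cost 1
[col 0] DJOQT: children DJOQ:{A,C,G}, T:{T} ∪→ {A,C,G,T}; cost 1
[col 0] EU: children E:{G}, U:{C} ∪→ {C,G}; cost 1
[col 0] DEJOQTU: children DJOQT:{A,C,G,T}, EU:{C,G} ∩→ {C,G}; cost 0
[col 1] JO: children J:{A}, O:{C} ∪→ {A,C}; cost 1
[col 1] DJO: children D:{A}, JO:{A,C} ∩→ {A}; cost 0
[col 1] DJOQ: children DJO:{A}, Q:{G} ∪→ {A,G}; cost 1
[col 1] DJOQT: children DJOQ:{A,G}, T:{C} ∪→ {A,C,G}; cost 1
[col 1] EU: children E:{A}, U:{G} ∪→ {A,G}; cost 1
[col 1] DEJOQTU: children DJOQT:{A,C,G}, EU:{A,G} ∩→ {A,G}; cost 0
[col 2] JO: children J:{C}, O:{C} ∩→ {C}; cost 0
[col 2] DJO: children D:{A}, JO:{C} ∪→ {A,C}; cost 1
[col 2] DJOQ: children DJO:{A,C}, Q:{C} ∩→ {C}; cost 0
[col 2] DJOQT: children DJOQ:{C}, T:{G} ∪→ {C,G}; cost 1
[col 2] EU: children E:{T}, U:{G} ∪→ {G,T}; cost 1
[col 2] DEJOQTU: children DJOQT:{C,G}, EU:{G,T} ∩→ {G}; cost 0
[col 3] JO: children J:{C}, O:{G} ∪→ {C,G}; cost 1
[col 3] DJO: children D:{G}, JO:{C,G} ∩→ {G}; cost 0
[col 3] DJOQ: children DJO:{G}, Q:{C} ∪→ {C,G}; cost 1
[col 3] DJOQT: children DJOQ:{C,G}, T:{T} ∪→ {C,G,T}; cost 1
[col 3] EU: children E:{A}, U:{A} ∩→ {A}; cost 0
[col 3] DEJOQTU: children DJOQT:{C,G,T}, EU:{A} ∪→ {A,C,G,T}; cost 1
[col 4] JO: children J:{A}, O:{A} ∩→ {A}; cost 0
[col 4] DJO: children D:{G}, JO:{A} ∪→ {A,G}; cost 1
[col 4] DJOQ: children DJO:{A,G}, Q:{G} ∩→ {G}; cost 0
[col 4] DJOQT: children DJOQ:{G}, T:{C} ∪→ {C,G}; cost 1
[col 4] EU: children E:{C}, U:{C} ∩→ {C}; cost 0
[col 4] DEJOQTU: children DJOQT:{C,G}, EU:{C} ∩→ {C}; cost 0
[col 5] JO: children J:{G}, O:{C} ∪→ {C,G}; cost 1
[col 5] DJO: children D:{T}, JO:{C,G} ∪→ {C,G,T}; cost 1
[col 5] DJOQ: children DJO:{C,G,T}, Q:{G} ∩→ {G}; cost 0
[col 5] DJOQT: children DJOQ:{G}, T:{G} ∩→ {G}; cost 0
[col 5] EU: children E:{A}, U:{G} ∪→ {A,G}; cost 1
[col 5] DEJOQTU: children DJOQT:{G}, EU:{A,G} ∩→ {G}; cost 0
per-site changes: [4, 4, 3, 4, 2, 3]; total = 20

20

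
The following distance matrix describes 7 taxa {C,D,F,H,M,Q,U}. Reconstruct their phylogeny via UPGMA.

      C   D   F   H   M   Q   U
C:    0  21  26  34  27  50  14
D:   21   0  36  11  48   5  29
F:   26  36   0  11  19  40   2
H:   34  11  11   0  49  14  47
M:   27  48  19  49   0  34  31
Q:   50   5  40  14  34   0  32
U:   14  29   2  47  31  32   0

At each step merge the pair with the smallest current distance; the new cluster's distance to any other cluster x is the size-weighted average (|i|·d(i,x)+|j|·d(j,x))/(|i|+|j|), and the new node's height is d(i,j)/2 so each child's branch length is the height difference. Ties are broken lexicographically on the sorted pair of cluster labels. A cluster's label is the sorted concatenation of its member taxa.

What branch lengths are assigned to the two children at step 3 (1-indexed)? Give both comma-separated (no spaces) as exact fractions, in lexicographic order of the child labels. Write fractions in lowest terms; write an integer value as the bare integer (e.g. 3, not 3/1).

15/4,25/4

iteration 1: select F,U (d=2); attach at lengths (1, 1); label the merged cluster FU
  updated: d(C,FU)=20, d(D,FU)=65/2, d(FU,H)=29, d(FU,M)=25, d(FU,Q)=36
iteration 2: select D,Q (d=5); attach at lengths (5/2, 5/2); label the merged cluster DQ
  updated: d(C,DQ)=71/2, d(DQ,FU)=137/4, d(DQ,H)=25/2, d(DQ,M)=41
iteration 3: select DQ,H (d=25/2); attach at lengths (15/4, 25/4); label the merged cluster DHQ
  updated: d(C,DHQ)=35, d(DHQ,FU)=65/2, d(DHQ,M)=131/3
iteration 4: select C,FU (d=20); attach at lengths (10, 9); label the merged cluster CFU
  updated: d(CFU,DHQ)=100/3, d(CFU,M)=77/3
iteration 5: select CFU,M (d=77/3); attach at lengths (17/6, 77/6); label the merged cluster CFMU
  updated: d(CFMU,DHQ)=431/12
iteration 6: select CFMU,DHQ (d=431/12); attach at lengths (41/8, 281/24); label the merged cluster CDFHMQU
final tree: (((C:10,(F:1,U:1):9):17/6,M:77/6):41/8,((D:5/2,Q:5/2):15/4,H:25/4):281/24)
total length: 137/2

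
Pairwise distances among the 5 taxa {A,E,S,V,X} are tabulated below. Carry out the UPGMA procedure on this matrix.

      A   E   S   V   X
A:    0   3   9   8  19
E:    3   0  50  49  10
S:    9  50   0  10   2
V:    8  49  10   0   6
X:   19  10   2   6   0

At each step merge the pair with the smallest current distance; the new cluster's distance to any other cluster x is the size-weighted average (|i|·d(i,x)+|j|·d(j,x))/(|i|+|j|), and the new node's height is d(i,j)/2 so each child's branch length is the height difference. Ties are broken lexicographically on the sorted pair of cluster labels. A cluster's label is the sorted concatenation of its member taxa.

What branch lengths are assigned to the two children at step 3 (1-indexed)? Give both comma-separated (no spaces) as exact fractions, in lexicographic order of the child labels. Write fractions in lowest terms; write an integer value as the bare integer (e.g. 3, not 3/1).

3,4

1. join S+X (d=2) ⇒ SX; edges |S|=1, |X|=1
  updated: d(A,SX)=14, d(E,SX)=30, d(SX,V)=8
2. join A+E (d=3) ⇒ AE; edges |A|=3/2, |E|=3/2
  updated: d(AE,SX)=22, d(AE,V)=57/2
3. join SX+V (d=8) ⇒ SVX; edges |SX|=3, |V|=4
  updated: d(AE,SVX)=145/6
4. join AE+SVX (d=145/6) ⇒ AESVX; edges |AE|=127/12, |SVX|=97/12
final tree: ((A:3/2,E:3/2):127/12,((S:1,X:1):3,V:4):97/12)
total length: 92/3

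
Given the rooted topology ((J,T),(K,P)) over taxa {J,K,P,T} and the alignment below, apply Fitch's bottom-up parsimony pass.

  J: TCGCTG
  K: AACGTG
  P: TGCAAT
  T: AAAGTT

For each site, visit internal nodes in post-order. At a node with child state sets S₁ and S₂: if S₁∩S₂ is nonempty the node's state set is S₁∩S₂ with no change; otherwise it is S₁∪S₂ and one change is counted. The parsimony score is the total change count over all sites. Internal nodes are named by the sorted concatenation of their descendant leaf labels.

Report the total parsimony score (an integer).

11

JT@0: {T} ∪ {A} = {A,T} (union, +1)
KP@0: {A} ∪ {T} = {A,T} (union, +1)
JKPT@0: {A,T} ∩ {A,T} = {A,T} (intersection, +0)
JT@1: {C} ∪ {A} = {A,C} (union, +1)
KP@1: {A} ∪ {G} = {A,G} (union, +1)
JKPT@1: {A,C} ∩ {A,G} = {A} (intersection, +0)
JT@2: {G} ∪ {A} = {A,G} (union, +1)
KP@2: {C} ∩ {C} = {C} (intersection, +0)
JKPT@2: {A,G} ∪ {C} = {A,C,G} (union, +1)
JT@3: {C} ∪ {G} = {C,G} (union, +1)
KP@3: {G} ∪ {A} = {A,G} (union, +1)
JKPT@3: {C,G} ∩ {A,G} = {G} (intersection, +0)
JT@4: {T} ∩ {T} = {T} (intersection, +0)
KP@4: {T} ∪ {A} = {A,T} (union, +1)
JKPT@4: {T} ∩ {A,T} = {T} (intersection, +0)
JT@5: {G} ∪ {T} = {G,T} (union, +1)
KP@5: {G} ∪ {T} = {G,T} (union, +1)
JKPT@5: {G,T} ∩ {G,T} = {G,T} (intersection, +0)
per-site changes: [2, 2, 2, 2, 1, 2]; total = 11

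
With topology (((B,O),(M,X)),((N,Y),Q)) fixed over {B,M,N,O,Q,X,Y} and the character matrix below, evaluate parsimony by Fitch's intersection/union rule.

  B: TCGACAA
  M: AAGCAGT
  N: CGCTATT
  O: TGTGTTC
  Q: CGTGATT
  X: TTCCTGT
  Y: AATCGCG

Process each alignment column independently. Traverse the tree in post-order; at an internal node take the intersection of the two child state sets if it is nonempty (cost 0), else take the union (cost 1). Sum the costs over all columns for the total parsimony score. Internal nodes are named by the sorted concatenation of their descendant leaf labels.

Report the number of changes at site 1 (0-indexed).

4

[col 0] BO: children B:{T}, O:{T} ∩→ {T}; cost 0
[col 0] MX: children M:{A}, X:{T} ∪→ {A,T}; cost 1
[col 0] BMOX: children BO:{T}, MX:{A,T} ∩→ {T}; cost 0
[col 0] NY: children N:{C}, Y:{A} ∪→ {A,C}; cost 1
[col 0] NQY: children NY:{A,C}, Q:{C} ∩→ {C}; cost 0
[col 0] BMNOQXY: children BMOX:{T}, NQY:{C} ∪→ {C,T}; cost 1
[col 1] BO: children B:{C}, O:{G} ∪→ {C,G}; cost 1
[col 1] MX: children M:{A}, X:{T} ∪→ {A,T}; cost 1
[col 1] BMOX: children BO:{C,G}, MX:{A,T} ∪→ {A,C,G,T}; cost 1
[col 1] NY: children N:{G}, Y:{A} ∪→ {A,G}; cost 1
[col 1] NQY: children NY:{A,G}, Q:{G} ∩→ {G}; cost 0
[col 1] BMNOQXY: children BMOX:{A,C,G,T}, NQY:{G} ∩→ {G}; cost 0
[col 2] BO: children B:{G}, O:{T} ∪→ {G,T}; cost 1
[col 2] MX: children M:{G}, X:{C} ∪→ {C,G}; cost 1
[col 2] BMOX: children BO:{G,T}, MX:{C,G} ∩→ {G}; cost 0
[col 2] NY: children N:{C}, Y:{T} ∪→ {C,T}; cost 1
[col 2] NQY: children NY:{C,T}, Q:{T} ∩→ {T}; cost 0
[col 2] BMNOQXY: children BMOX:{G}, NQY:{T} ∪→ {G,T}; cost 1
[col 3] BO: children B:{A}, O:{G} ∪→ {A,G}; cost 1
[col 3] MX: children M:{C}, X:{C} ∩→ {C}; cost 0
[col 3] BMOX: children BO:{A,G}, MX:{C} ∪→ {A,C,G}; cost 1
[col 3] NY: children N:{T}, Y:{C} ∪→ {C,T}; cost 1
[col 3] NQY: children NY:{C,T}, Q:{G} ∪→ {C,G,T}; cost 1
[col 3] BMNOQXY: children BMOX:{A,C,G}, NQY:{C,G,T} ∩→ {C,G}; cost 0
[col 4] BO: children B:{C}, O:{T} ∪→ {C,T}; cost 1
[col 4] MX: children M:{A}, X:{T} ∪→ {A,T}; cost 1
[col 4] BMOX: children BO:{C,T}, MX:{A,T} ∩→ {T}; cost 0
[col 4] NY: children N:{A}, Y:{G} ∪→ {A,G}; cost 1
[col 4] NQY: children NY:{A,G}, Q:{A} ∩→ {A}; cost 0
[col 4] BMNOQXY: children BMOX:{T}, NQY:{A} ∪→ {A,T}; cost 1
[col 5] BO: children B:{A}, O:{T} ∪→ {A,T}; cost 1
[col 5] MX: children M:{G}, X:{G} ∩→ {G}; cost 0
[col 5] BMOX: children BO:{A,T}, MX:{G} ∪→ {A,G,T}; cost 1
[col 5] NY: children N:{T}, Y:{C} ∪→ {C,T}; cost 1
[col 5] NQY: children NY:{C,T}, Q:{T} ∩→ {T}; cost 0
[col 5] BMNOQXY: children BMOX:{A,G,T}, NQY:{T} ∩→ {T}; cost 0
[col 6] BO: children B:{A}, O:{C} ∪→ {A,C}; cost 1
[col 6] MX: children M:{T}, X:{T} ∩→ {T}; cost 0
[col 6] BMOX: children BO:{A,C}, MX:{T} ∪→ {A,C,T}; cost 1
[col 6] NY: children N:{T}, Y:{G} ∪→ {G,T}; cost 1
[col 6] NQY: children NY:{G,T}, Q:{T} ∩→ {T}; cost 0
[col 6] BMNOQXY: children BMOX:{A,C,T}, NQY:{T} ∩→ {T}; cost 0
per-site changes: [3, 4, 4, 4, 4, 3, 3]; total = 25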